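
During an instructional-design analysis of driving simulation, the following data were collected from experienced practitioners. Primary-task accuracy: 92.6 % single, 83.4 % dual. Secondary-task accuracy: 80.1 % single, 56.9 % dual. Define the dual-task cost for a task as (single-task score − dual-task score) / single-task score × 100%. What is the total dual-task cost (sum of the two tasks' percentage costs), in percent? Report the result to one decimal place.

Primary cost = (92.6 − 83.4) / 92.6 × 100% = 9.9352%.
Secondary cost = (80.1 − 56.9) / 80.1 × 100% = 28.9638%.
Total = 9.9352% + 28.9638% = 38.8990% ≈ 38.9%.

38.9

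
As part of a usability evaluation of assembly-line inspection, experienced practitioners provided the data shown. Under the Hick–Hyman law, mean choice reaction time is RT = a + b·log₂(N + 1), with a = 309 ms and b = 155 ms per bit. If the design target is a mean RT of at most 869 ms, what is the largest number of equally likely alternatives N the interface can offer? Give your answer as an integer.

Set 309 + 155·log₂(N + 1) ≤ 869.
log₂(N + 1) ≤ (869 − 309) / 155 = 3.6129.
N + 1 ≤ 2^3.6129 = 12.2346.
N ≤ 11.2346, so the largest integer N is 11.

11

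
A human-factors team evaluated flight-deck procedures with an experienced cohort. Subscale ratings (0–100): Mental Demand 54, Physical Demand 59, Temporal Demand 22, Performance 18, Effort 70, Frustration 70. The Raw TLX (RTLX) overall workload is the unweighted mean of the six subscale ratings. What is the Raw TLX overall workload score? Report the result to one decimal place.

48.8

Sum of ratings = 54 + 59 + 22 + 18 + 70 + 70 = 293.
RTLX = 293 / 6 = 48.8333 ≈ 48.8.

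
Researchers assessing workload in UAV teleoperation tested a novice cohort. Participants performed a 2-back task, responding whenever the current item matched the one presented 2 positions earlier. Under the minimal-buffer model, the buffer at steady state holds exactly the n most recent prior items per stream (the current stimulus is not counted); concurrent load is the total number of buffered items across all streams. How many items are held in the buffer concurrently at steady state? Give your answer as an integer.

The buffer holds the 2 most recent prior items.
Steady-state concurrent load = 2 items.

2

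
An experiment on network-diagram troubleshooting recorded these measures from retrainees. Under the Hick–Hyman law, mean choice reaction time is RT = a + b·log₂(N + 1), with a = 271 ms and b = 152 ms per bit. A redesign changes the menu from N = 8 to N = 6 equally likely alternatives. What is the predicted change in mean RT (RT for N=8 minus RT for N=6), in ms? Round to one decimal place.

55.1

RT(8) = 271 + 152·log₂(9) = 271 + 152·3.1699 = 752.8248 ms.
RT(6) = 271 + 152·log₂(7) = 271 + 152·2.8074 = 697.7248 ms.
Difference = 752.8248 − 697.7248 = 55.1000 ≈ 55.1 ms.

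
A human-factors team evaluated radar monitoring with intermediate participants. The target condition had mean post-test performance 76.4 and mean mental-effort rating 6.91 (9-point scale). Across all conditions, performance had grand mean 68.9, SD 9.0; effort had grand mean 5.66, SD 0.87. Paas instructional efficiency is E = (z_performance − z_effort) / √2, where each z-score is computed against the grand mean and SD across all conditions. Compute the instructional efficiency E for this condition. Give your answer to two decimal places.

z_performance = (76.4 − 68.9) / 9.0 = 7.5000 / 9.0 = 0.8333.
z_effort = (6.91 − 5.66) / 0.87 = 1.2500 / 0.87 = 1.4368.
z_P − z_E = 0.8333 − 1.4368 = -0.6035.
E = -0.6035 / √2 = -0.6035 / 1.41421 = -0.4267 ≈ -0.43.

-0.43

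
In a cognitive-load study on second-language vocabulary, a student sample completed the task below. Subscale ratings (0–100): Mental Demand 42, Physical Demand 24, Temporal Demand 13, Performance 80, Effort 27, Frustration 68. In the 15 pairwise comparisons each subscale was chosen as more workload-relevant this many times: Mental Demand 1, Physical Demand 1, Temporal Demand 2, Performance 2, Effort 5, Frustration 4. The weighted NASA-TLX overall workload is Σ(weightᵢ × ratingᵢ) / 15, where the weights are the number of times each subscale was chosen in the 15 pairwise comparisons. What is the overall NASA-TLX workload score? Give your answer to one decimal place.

The tallies are the weights (they sum to 15).
Weighted sum = 1·42 + 1·24 + 2·13 + 2·80 + 5·27 + 4·68
            = 42 + 24 + 26 + 160 + 135 + 272 = 659.
Overall workload = 659 / 15 = 43.9333 ≈ 43.9.

43.9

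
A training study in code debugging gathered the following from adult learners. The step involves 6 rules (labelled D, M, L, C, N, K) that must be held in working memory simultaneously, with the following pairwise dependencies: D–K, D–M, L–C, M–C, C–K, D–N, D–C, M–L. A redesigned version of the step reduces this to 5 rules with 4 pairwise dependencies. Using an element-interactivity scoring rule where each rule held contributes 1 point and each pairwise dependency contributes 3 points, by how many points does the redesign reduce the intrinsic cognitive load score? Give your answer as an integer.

Original: 6 × 1 + 8 × 3 = 6 + 24 = 30.
Redesigned: 5 × 1 + 4 × 3 = 5 + 12 = 17.
Reduction = 30 − 17 = 13.

13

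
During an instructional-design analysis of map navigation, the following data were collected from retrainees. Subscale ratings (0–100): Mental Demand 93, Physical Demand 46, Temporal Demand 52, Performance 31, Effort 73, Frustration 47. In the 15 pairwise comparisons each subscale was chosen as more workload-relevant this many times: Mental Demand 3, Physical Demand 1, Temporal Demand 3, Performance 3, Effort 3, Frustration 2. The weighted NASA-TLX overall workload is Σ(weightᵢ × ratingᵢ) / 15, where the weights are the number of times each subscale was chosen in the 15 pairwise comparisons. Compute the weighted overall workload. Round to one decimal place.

The tallies are the weights (they sum to 15).
Weighted sum = 3·93 + 1·46 + 3·52 + 3·31 + 3·73 + 2·47
            = 279 + 46 + 156 + 93 + 219 + 94 = 887.
Overall workload = 887 / 15 = 59.1333 ≈ 59.1.

59.1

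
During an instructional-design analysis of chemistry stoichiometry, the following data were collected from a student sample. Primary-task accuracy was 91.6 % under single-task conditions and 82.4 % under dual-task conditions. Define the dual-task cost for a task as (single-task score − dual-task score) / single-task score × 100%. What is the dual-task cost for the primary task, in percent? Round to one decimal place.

10.0

Cost = (91.6 − 82.4) / 91.6 × 100%
     = 9.2000 / 91.6 × 100% = 10.0437%.
≈ 10.0%.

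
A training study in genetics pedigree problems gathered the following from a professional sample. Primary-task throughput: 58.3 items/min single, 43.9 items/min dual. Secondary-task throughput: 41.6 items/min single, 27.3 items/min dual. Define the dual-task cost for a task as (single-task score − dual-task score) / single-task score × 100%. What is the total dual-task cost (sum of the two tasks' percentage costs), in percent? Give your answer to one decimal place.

Primary cost = (58.3 − 43.9) / 58.3 × 100% = 24.6998%.
Secondary cost = (41.6 − 27.3) / 41.6 × 100% = 34.3750%.
Total = 24.6998% + 34.3750% = 59.0748% ≈ 59.1%.

59.1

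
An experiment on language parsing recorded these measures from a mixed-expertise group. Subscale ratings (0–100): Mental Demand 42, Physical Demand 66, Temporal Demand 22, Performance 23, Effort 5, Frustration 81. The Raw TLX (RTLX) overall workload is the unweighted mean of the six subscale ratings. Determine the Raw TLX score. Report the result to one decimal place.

Sum of ratings = 42 + 66 + 22 + 23 + 5 + 81 = 239.
RTLX = 239 / 6 = 39.8333 ≈ 39.8.

39.8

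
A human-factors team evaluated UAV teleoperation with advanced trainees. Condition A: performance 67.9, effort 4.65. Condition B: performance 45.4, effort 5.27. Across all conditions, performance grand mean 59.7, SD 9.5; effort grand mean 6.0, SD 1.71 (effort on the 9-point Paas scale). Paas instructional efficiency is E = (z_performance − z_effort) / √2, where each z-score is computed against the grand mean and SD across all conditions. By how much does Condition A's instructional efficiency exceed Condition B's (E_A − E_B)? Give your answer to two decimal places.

1.93

Condition A: z_P = (67.9 − 59.7)/9.5 = 0.8632; z_E = (4.65 − 6.0)/1.71 = -0.7895; E_A = (0.8632 − (-0.7895))/√2 = 1.1686.
Condition B: z_P = (45.4 − 59.7)/9.5 = -1.5053; z_E = (5.27 − 6.0)/1.71 = -0.4269; E_B = (-1.5053 − (-0.4269))/√2 = -0.7625.
E_A − E_B = 1.1686 − (-0.7625) = 1.9311 ≈ 1.93.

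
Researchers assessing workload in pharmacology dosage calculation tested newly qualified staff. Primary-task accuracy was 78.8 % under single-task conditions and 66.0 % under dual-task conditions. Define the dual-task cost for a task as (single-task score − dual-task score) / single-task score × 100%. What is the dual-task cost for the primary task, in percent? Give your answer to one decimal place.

Cost = (78.8 − 66.0) / 78.8 × 100%
     = 12.8000 / 78.8 × 100% = 16.2437%.
≈ 16.2%.

16.2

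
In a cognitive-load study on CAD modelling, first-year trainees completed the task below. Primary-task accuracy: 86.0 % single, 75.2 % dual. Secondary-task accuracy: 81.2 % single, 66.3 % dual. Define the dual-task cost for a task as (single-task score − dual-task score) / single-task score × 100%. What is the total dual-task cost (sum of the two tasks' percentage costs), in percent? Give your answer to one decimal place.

30.9

Primary cost = (86.0 − 75.2) / 86.0 × 100% = 12.5581%.
Secondary cost = (81.2 − 66.3) / 81.2 × 100% = 18.3498%.
Total = 12.5581% + 18.3498% = 30.9079% ≈ 30.9%.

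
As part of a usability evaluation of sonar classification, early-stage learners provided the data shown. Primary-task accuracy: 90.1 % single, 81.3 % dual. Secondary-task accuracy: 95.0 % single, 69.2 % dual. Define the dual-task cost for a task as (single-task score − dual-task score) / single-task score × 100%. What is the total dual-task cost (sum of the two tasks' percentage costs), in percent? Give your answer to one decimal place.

Primary cost = (90.1 − 81.3) / 90.1 × 100% = 9.7669%.
Secondary cost = (95.0 − 69.2) / 95.0 × 100% = 27.1579%.
Total = 9.7669% + 27.1579% = 36.9248% ≈ 36.9%.

36.9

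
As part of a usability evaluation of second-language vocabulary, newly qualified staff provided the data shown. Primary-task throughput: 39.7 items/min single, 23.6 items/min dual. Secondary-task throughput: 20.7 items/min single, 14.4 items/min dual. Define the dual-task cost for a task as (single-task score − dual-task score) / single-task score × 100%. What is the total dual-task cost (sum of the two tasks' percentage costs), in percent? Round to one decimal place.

71.0

Primary cost = (39.7 − 23.6) / 39.7 × 100% = 40.5542%.
Secondary cost = (20.7 − 14.4) / 20.7 × 100% = 30.4348%.
Total = 40.5542% + 30.4348% = 70.9890% ≈ 71.0%.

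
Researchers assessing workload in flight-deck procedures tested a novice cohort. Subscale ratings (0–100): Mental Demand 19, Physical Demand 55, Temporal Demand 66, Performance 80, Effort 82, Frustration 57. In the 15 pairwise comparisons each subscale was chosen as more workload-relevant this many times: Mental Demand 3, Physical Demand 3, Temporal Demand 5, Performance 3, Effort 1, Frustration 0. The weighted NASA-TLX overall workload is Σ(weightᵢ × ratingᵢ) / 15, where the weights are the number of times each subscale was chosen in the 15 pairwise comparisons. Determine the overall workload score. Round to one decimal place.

The tallies are the weights (they sum to 15).
Weighted sum = 3·19 + 3·55 + 5·66 + 3·80 + 1·82 + 0·57
            = 57 + 165 + 330 + 240 + 82 + 0 = 874.
Overall workload = 874 / 15 = 58.2667 ≈ 58.3.

58.3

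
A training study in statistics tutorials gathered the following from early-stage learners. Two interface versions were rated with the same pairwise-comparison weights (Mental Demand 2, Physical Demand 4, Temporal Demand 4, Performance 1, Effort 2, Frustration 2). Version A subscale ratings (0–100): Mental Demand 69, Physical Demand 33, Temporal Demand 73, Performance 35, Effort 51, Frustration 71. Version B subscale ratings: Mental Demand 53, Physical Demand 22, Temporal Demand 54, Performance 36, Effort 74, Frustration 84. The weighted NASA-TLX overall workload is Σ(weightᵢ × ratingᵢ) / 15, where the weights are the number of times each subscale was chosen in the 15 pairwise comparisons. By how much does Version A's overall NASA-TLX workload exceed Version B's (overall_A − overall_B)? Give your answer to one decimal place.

Version A weighted sum = 2·69 + 4·33 + 4·73 + 1·35 + 2·51 + 2·71 = 138 + 132 + 292 + 35 + 102 + 142 = 841; overall_A = 841/15 = 56.0667.
Version B weighted sum = 2·53 + 4·22 + 4·54 + 1·36 + 2·74 + 2·84 = 106 + 88 + 216 + 36 + 148 + 168 = 762; overall_B = 762/15 = 50.8000.
Difference = 56.0667 − 50.8000 = 5.2667 ≈ 5.3.

5.3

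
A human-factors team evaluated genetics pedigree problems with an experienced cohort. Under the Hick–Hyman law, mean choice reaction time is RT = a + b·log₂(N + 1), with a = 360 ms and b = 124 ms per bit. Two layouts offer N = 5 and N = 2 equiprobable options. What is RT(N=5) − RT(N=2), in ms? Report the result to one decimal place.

124.0

RT(5) = 360 + 124·log₂(6) = 360 + 124·2.5850 = 680.5400 ms.
RT(2) = 360 + 124·log₂(3) = 360 + 124·1.5850 = 556.5400 ms.
Difference = 680.5400 − 556.5400 = 124.0000 ≈ 124.0 ms.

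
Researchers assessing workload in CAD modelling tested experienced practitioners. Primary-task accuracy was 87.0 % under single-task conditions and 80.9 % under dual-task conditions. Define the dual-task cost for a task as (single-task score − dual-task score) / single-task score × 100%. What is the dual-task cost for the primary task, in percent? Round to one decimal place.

7.0

Cost = (87.0 − 80.9) / 87.0 × 100%
     = 6.1000 / 87.0 × 100% = 7.0115%.
≈ 7.0%.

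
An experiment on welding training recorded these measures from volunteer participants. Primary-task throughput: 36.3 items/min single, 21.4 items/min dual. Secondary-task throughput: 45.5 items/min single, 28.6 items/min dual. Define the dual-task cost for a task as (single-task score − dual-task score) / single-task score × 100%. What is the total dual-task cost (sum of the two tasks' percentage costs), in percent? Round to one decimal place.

Primary cost = (36.3 − 21.4) / 36.3 × 100% = 41.0468%.
Secondary cost = (45.5 − 28.6) / 45.5 × 100% = 37.1429%.
Total = 41.0468% + 37.1429% = 78.1897% ≈ 78.2%.

78.2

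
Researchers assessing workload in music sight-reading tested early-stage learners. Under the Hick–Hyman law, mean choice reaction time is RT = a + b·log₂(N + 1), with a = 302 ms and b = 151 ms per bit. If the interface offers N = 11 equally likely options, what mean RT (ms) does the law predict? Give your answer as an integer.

843

log₂(11 + 1) = log₂(12) = 3.5850.
RT = 302 + 151 × 3.5850 = 302 + 541.3350 = 843.3350 ms.
≈ 843 ms.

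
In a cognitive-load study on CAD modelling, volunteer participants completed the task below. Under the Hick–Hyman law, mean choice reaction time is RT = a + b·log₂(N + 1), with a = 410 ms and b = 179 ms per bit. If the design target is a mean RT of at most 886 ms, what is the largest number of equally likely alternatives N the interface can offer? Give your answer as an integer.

Set 410 + 179·log₂(N + 1) ≤ 886.
log₂(N + 1) ≤ (886 − 410) / 179 = 2.6592.
N + 1 ≤ 2^2.6592 = 6.3168.
N ≤ 5.3168, so the largest integer N is 5.

5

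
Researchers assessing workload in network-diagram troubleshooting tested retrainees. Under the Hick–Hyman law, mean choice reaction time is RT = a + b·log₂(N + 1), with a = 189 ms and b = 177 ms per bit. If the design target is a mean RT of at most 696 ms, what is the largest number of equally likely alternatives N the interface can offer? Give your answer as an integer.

6

Set 189 + 177·log₂(N + 1) ≤ 696.
log₂(N + 1) ≤ (696 − 189) / 177 = 2.8644.
N + 1 ≤ 2^2.8644 = 7.2823.
N ≤ 6.2823, so the largest integer N is 6.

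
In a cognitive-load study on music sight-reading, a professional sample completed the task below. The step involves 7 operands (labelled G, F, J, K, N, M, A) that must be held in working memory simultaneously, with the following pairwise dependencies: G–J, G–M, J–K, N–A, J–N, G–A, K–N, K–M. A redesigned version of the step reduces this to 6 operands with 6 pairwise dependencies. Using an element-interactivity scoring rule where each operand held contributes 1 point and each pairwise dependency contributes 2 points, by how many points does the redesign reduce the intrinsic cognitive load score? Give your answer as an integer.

Original: 7 × 1 + 8 × 2 = 7 + 16 = 23.
Redesigned: 6 × 1 + 6 × 2 = 6 + 12 = 18.
Reduction = 23 − 18 = 5.

5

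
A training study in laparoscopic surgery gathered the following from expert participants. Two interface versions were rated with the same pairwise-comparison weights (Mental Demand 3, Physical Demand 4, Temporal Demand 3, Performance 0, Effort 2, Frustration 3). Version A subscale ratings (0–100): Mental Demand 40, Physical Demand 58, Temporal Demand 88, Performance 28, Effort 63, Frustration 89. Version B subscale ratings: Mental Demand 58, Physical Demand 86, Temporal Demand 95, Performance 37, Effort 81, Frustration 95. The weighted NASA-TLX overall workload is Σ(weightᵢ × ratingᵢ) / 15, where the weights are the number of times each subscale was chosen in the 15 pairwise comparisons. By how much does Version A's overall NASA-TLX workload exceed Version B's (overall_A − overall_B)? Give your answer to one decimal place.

-16.1

Version A weighted sum = 3·40 + 4·58 + 3·88 + 0·28 + 2·63 + 3·89 = 120 + 232 + 264 + 0 + 126 + 267 = 1009; overall_A = 1009/15 = 67.2667.
Version B weighted sum = 3·58 + 4·86 + 3·95 + 0·37 + 2·81 + 3·95 = 174 + 344 + 285 + 0 + 162 + 285 = 1250; overall_B = 1250/15 = 83.3333.
Difference = 67.2667 − 83.3333 = -16.0666 ≈ -16.1.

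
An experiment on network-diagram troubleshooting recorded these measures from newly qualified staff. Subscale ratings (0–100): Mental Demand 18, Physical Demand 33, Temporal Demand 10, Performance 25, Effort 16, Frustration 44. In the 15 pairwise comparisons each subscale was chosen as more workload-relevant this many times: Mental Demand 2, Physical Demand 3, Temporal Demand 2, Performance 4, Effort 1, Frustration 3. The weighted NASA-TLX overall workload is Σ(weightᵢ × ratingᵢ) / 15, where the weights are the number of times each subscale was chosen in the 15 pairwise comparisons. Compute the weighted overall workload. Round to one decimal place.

The tallies are the weights (they sum to 15).
Weighted sum = 2·18 + 3·33 + 2·10 + 4·25 + 1·16 + 3·44
            = 36 + 99 + 20 + 100 + 16 + 132 = 403.
Overall workload = 403 / 15 = 26.8667 ≈ 26.9.

26.9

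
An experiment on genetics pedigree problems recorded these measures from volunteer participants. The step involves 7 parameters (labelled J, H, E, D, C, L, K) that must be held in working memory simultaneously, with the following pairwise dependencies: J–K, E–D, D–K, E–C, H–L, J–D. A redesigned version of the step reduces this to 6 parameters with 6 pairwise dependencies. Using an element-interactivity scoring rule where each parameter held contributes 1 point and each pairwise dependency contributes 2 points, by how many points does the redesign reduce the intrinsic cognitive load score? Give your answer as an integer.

1

Original: 7 × 1 + 6 × 2 = 7 + 12 = 19.
Redesigned: 6 × 1 + 6 × 2 = 6 + 12 = 18.
Reduction = 19 − 18 = 1.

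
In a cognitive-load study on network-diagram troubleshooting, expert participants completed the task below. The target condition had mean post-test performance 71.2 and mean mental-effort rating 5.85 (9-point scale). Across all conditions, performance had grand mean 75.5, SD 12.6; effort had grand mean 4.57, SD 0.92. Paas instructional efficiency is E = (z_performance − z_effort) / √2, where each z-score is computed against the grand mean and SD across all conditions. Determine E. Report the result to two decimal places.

-1.23

z_performance = (71.2 − 75.5) / 12.6 = -4.3000 / 12.6 = -0.3413.
z_effort = (5.85 − 4.57) / 0.92 = 1.2800 / 0.92 = 1.3913.
z_P − z_E = -0.3413 − 1.3913 = -1.7326.
E = -1.7326 / √2 = -1.7326 / 1.41421 = -1.2251 ≈ -1.23.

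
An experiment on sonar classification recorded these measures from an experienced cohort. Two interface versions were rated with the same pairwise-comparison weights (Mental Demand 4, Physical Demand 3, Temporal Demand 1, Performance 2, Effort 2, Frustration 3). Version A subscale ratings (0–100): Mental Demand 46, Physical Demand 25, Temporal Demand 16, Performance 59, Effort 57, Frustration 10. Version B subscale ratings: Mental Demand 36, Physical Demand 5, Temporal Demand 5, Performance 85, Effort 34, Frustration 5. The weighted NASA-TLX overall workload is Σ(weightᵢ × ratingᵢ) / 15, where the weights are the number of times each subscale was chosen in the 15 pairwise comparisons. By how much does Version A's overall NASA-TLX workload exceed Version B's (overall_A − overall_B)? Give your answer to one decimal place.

Version A weighted sum = 4·46 + 3·25 + 1·16 + 2·59 + 2·57 + 3·10 = 184 + 75 + 16 + 118 + 114 + 30 = 537; overall_A = 537/15 = 35.8000.
Version B weighted sum = 4·36 + 3·5 + 1·5 + 2·85 + 2·34 + 3·5 = 144 + 15 + 5 + 170 + 68 + 15 = 417; overall_B = 417/15 = 27.8000.
Difference = 35.8000 − 27.8000 = 8.0000 ≈ 8.0.

8.0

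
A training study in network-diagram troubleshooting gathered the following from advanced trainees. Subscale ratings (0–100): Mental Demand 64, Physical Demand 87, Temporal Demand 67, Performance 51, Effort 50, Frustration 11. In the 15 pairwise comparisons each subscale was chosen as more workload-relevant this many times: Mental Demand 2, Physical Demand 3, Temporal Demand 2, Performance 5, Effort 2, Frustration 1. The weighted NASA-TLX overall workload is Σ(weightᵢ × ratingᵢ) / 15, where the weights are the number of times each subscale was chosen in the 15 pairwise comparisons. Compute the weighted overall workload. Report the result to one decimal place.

The tallies are the weights (they sum to 15).
Weighted sum = 2·64 + 3·87 + 2·67 + 5·51 + 2·50 + 1·11
            = 128 + 261 + 134 + 255 + 100 + 11 = 889.
Overall workload = 889 / 15 = 59.2667 ≈ 59.3.

59.3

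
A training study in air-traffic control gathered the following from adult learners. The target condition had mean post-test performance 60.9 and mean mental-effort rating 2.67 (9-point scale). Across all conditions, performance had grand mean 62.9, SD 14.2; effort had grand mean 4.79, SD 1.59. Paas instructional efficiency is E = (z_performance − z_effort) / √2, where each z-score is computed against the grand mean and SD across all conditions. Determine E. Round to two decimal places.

0.84

z_performance = (60.9 − 62.9) / 14.2 = -2.0000 / 14.2 = -0.1408.
z_effort = (2.67 − 4.79) / 1.59 = -2.1200 / 1.59 = -1.3333.
z_P − z_E = -0.1408 − (-1.3333) = 1.1925.
E = 1.1925 / √2 = 1.1925 / 1.41421 = 0.8432 ≈ 0.84.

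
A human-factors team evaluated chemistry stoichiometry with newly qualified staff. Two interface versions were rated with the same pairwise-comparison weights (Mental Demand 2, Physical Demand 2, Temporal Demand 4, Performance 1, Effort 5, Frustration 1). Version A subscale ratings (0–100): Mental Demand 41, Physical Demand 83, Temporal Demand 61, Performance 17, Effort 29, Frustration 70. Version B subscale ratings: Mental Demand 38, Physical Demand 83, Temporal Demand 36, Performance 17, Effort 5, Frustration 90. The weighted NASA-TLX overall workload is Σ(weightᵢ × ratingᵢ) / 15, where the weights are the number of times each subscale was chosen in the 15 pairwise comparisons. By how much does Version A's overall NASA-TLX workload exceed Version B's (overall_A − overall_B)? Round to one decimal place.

13.7

Version A weighted sum = 2·41 + 2·83 + 4·61 + 1·17 + 5·29 + 1·70 = 82 + 166 + 244 + 17 + 145 + 70 = 724; overall_A = 724/15 = 48.2667.
Version B weighted sum = 2·38 + 2·83 + 4·36 + 1·17 + 5·5 + 1·90 = 76 + 166 + 144 + 17 + 25 + 90 = 518; overall_B = 518/15 = 34.5333.
Difference = 48.2667 − 34.5333 = 13.7334 ≈ 13.7.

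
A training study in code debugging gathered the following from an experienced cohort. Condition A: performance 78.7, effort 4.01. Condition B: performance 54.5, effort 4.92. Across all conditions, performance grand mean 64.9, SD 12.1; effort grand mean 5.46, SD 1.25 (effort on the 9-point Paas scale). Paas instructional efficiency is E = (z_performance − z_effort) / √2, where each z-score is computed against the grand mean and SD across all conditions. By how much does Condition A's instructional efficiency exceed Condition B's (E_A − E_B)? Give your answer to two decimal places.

1.93

Condition A: z_P = (78.7 − 64.9)/12.1 = 1.1405; z_E = (4.01 − 5.46)/1.25 = -1.1600; E_A = (1.1405 − (-1.1600))/√2 = 1.6267.
Condition B: z_P = (54.5 − 64.9)/12.1 = -0.8595; z_E = (4.92 − 5.46)/1.25 = -0.4320; E_B = (-0.8595 − (-0.4320))/√2 = -0.3023.
E_A − E_B = 1.6267 − (-0.3023) = 1.9290 ≈ 1.93.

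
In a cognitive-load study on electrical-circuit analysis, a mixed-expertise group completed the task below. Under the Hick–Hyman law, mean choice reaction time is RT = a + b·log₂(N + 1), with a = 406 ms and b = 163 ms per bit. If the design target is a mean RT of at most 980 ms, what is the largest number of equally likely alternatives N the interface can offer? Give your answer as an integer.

10

Set 406 + 163·log₂(N + 1) ≤ 980.
log₂(N + 1) ≤ (980 − 406) / 163 = 3.5215.
N + 1 ≤ 2^3.5215 = 11.4836.
N ≤ 10.4836, so the largest integer N is 10.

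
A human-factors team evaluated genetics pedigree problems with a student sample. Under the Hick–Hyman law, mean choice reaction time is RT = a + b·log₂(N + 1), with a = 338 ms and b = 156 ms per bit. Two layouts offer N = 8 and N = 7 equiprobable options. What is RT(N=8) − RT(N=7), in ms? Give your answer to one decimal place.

RT(8) = 338 + 156·log₂(9) = 338 + 156·3.1699 = 832.5044 ms.
RT(7) = 338 + 156·log₂(8) = 338 + 156·3.0000 = 806.0000 ms.
Difference = 832.5044 − 806.0000 = 26.5044 ≈ 26.5 ms.

26.5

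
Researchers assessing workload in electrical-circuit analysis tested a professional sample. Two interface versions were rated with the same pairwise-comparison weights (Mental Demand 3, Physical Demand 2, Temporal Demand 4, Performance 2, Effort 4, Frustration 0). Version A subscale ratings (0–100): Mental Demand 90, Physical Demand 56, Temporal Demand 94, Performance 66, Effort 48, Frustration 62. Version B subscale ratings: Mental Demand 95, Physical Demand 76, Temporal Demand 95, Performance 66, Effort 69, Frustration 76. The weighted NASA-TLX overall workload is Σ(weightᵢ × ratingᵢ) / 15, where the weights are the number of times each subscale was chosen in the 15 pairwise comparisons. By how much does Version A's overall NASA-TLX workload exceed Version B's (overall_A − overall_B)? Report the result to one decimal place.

-9.5

Version A weighted sum = 3·90 + 2·56 + 4·94 + 2·66 + 4·48 + 0·62 = 270 + 112 + 376 + 132 + 192 + 0 = 1082; overall_A = 1082/15 = 72.1333.
Version B weighted sum = 3·95 + 2·76 + 4·95 + 2·66 + 4·69 + 0·76 = 285 + 152 + 380 + 132 + 276 + 0 = 1225; overall_B = 1225/15 = 81.6667.
Difference = 72.1333 − 81.6667 = -9.5334 ≈ -9.5.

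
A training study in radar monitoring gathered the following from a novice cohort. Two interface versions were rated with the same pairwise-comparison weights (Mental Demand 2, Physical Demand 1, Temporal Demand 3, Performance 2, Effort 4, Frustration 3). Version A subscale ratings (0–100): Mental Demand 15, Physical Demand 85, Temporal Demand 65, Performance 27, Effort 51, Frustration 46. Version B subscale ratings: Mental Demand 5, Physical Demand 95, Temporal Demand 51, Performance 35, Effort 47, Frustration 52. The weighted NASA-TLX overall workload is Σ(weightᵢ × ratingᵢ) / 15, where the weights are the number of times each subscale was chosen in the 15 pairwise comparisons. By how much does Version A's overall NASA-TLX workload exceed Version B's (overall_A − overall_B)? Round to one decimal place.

Version A weighted sum = 2·15 + 1·85 + 3·65 + 2·27 + 4·51 + 3·46 = 30 + 85 + 195 + 54 + 204 + 138 = 706; overall_A = 706/15 = 47.0667.
Version B weighted sum = 2·5 + 1·95 + 3·51 + 2·35 + 4·47 + 3·52 = 10 + 95 + 153 + 70 + 188 + 156 = 672; overall_B = 672/15 = 44.8000.
Difference = 47.0667 − 44.8000 = 2.2667 ≈ 2.3.

2.3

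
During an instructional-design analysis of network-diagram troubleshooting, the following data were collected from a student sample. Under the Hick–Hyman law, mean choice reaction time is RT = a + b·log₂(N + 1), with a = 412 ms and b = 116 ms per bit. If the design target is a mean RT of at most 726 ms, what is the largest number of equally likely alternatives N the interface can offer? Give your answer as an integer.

5

Set 412 + 116·log₂(N + 1) ≤ 726.
log₂(N + 1) ≤ (726 − 412) / 116 = 2.7069.
N + 1 ≤ 2^2.7069 = 6.5292.
N ≤ 5.5292, so the largest integer N is 5.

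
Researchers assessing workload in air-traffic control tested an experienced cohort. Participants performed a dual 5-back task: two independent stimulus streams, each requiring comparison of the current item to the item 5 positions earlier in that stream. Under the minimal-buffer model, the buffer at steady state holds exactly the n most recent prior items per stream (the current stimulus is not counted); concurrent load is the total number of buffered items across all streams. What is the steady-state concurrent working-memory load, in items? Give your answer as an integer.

10

Each stream's buffer holds its 5 most recent prior items.
Two independent streams: 2 × 5 = 10 buffered items at steady state.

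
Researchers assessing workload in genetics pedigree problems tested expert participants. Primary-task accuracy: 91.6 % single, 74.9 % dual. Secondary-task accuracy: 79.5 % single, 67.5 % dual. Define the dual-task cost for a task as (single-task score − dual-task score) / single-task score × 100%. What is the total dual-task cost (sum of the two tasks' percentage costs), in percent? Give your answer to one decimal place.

Primary cost = (91.6 − 74.9) / 91.6 × 100% = 18.2314%.
Secondary cost = (79.5 − 67.5) / 79.5 × 100% = 15.0943%.
Total = 18.2314% + 15.0943% = 33.3257% ≈ 33.3%.

33.3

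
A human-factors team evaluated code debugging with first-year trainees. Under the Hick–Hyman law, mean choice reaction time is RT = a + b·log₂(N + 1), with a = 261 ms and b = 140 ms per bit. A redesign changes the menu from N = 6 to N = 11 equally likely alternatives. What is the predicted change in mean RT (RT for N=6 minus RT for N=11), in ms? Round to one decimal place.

RT(6) = 261 + 140·log₂(7) = 261 + 140·2.8074 = 654.0360 ms.
RT(11) = 261 + 140·log₂(12) = 261 + 140·3.5850 = 762.9000 ms.
Difference = 654.0360 − 762.9000 = -108.8640 ≈ -108.9 ms.

-108.9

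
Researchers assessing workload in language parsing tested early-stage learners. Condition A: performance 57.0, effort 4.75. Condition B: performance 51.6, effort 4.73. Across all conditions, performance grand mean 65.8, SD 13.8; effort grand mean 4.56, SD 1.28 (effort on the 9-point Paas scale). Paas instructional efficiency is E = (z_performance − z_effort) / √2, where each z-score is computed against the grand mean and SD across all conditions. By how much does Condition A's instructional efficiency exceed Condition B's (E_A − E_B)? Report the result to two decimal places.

Condition A: z_P = (57.0 − 65.8)/13.8 = -0.6377; z_E = (4.75 − 4.56)/1.28 = 0.1484; E_A = (-0.6377 − 0.1484)/√2 = -0.5559.
Condition B: z_P = (51.6 − 65.8)/13.8 = -1.0290; z_E = (4.73 − 4.56)/1.28 = 0.1328; E_B = (-1.0290 − 0.1328)/√2 = -0.8215.
E_A − E_B = -0.5559 − (-0.8215) = 0.2656 ≈ 0.27.

0.27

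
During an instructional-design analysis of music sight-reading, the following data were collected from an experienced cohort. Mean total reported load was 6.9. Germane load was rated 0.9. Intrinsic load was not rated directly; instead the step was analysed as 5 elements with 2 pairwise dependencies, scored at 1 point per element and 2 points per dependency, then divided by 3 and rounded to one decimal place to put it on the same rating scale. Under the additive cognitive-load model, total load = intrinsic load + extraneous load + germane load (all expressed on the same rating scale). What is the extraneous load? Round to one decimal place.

Intrinsic (element-interactivity): (5 × 1 + 2 × 2) / 3 = 9 / 3 = 3.0000 → 3.0.
extraneous load = total − intrinsic − germane
             = 6.9 − 3.0 − 0.9 = 3.0.

3.0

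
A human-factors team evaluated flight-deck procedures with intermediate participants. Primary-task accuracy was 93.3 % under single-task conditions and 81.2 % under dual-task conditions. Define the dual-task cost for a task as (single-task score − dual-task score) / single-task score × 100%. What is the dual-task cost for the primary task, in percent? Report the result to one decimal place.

Cost = (93.3 − 81.2) / 93.3 × 100%
     = 12.1000 / 93.3 × 100% = 12.9689%.
≈ 13.0%.

13.0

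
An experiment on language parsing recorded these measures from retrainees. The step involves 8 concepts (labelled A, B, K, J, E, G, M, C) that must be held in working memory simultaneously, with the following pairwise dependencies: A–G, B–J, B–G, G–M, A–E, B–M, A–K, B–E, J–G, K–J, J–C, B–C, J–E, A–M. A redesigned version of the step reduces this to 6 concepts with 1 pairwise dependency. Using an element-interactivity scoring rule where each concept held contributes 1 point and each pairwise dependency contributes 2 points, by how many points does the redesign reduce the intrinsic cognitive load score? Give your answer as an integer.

28

Original: 8 × 1 + 14 × 2 = 8 + 28 = 36.
Redesigned: 6 × 1 + 1 × 2 = 6 + 2 = 8.
Reduction = 36 − 8 = 28.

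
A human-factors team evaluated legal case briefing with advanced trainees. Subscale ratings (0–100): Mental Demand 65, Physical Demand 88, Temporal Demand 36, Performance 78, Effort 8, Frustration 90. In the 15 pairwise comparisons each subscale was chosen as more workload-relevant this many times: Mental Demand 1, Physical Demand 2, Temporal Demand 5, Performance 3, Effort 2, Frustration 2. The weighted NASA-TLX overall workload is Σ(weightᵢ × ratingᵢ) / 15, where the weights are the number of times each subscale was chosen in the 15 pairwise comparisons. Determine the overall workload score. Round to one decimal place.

The tallies are the weights (they sum to 15).
Weighted sum = 1·65 + 2·88 + 5·36 + 3·78 + 2·8 + 2·90
            = 65 + 176 + 180 + 234 + 16 + 180 = 851.
Overall workload = 851 / 15 = 56.7333 ≈ 56.7.

56.7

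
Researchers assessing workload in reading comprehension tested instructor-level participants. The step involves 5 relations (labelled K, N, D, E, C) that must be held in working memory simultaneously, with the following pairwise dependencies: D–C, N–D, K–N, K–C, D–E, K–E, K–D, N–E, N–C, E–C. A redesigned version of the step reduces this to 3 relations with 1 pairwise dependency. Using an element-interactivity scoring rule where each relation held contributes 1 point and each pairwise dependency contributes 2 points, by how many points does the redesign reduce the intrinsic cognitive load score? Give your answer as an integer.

20

Original: 5 × 1 + 10 × 2 = 5 + 20 = 25.
Redesigned: 3 × 1 + 1 × 2 = 3 + 2 = 5.
Reduction = 25 − 5 = 20.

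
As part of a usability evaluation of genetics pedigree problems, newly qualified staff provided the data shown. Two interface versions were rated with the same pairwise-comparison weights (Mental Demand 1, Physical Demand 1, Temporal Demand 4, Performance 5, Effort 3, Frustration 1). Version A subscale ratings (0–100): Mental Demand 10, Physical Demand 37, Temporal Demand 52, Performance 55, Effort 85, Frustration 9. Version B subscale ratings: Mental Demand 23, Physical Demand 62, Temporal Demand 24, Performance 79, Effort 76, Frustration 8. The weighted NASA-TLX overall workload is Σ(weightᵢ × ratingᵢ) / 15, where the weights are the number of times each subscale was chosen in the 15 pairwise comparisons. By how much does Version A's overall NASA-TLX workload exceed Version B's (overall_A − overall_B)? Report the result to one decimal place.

Version A weighted sum = 1·10 + 1·37 + 4·52 + 5·55 + 3·85 + 1·9 = 10 + 37 + 208 + 275 + 255 + 9 = 794; overall_A = 794/15 = 52.9333.
Version B weighted sum = 1·23 + 1·62 + 4·24 + 5·79 + 3·76 + 1·8 = 23 + 62 + 96 + 395 + 228 + 8 = 812; overall_B = 812/15 = 54.1333.
Difference = 52.9333 − 54.1333 = -1.2000 ≈ -1.2.

-1.2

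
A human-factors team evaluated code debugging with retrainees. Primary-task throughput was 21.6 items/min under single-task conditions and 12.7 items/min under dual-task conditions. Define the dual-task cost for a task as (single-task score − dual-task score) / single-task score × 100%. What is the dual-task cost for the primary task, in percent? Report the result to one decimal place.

41.2

Cost = (21.6 − 12.7) / 21.6 × 100%
     = 8.9000 / 21.6 × 100% = 41.2037%.
≈ 41.2%.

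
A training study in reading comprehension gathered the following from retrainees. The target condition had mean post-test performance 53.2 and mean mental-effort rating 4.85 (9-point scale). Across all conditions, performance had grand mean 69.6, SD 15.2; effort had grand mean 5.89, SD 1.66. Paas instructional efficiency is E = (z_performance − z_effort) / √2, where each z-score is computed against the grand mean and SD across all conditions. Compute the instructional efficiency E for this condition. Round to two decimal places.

-0.32

z_performance = (53.2 − 69.6) / 15.2 = -16.4000 / 15.2 = -1.0789.
z_effort = (4.85 − 5.89) / 1.66 = -1.0400 / 1.66 = -0.6265.
z_P − z_E = -1.0789 − (-0.6265) = -0.4524.
E = -0.4524 / √2 = -0.4524 / 1.41421 = -0.3199 ≈ -0.32.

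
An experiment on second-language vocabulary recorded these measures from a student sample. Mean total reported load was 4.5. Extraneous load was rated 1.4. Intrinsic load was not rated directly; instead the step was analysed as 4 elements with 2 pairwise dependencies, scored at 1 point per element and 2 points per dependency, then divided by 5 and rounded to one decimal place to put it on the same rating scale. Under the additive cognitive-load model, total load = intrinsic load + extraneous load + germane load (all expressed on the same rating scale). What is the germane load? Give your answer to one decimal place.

1.5

Intrinsic (element-interactivity): (4 × 1 + 2 × 2) / 5 = 8 / 5 = 1.6000 → 1.6.
germane load = total − intrinsic − extraneous
             = 4.5 − 1.6 − 1.4 = 1.5.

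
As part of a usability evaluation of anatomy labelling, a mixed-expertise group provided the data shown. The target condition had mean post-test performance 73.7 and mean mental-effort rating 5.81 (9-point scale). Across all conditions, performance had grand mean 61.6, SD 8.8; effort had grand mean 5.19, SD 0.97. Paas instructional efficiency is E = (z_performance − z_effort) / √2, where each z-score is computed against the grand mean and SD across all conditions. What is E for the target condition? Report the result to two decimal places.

z_performance = (73.7 − 61.6) / 8.8 = 12.1000 / 8.8 = 1.3750.
z_effort = (5.81 − 5.19) / 0.97 = 0.6200 / 0.97 = 0.6392.
z_P − z_E = 1.3750 − 0.6392 = 0.7358.
E = 0.7358 / √2 = 0.7358 / 1.41421 = 0.5203 ≈ 0.52.

0.52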